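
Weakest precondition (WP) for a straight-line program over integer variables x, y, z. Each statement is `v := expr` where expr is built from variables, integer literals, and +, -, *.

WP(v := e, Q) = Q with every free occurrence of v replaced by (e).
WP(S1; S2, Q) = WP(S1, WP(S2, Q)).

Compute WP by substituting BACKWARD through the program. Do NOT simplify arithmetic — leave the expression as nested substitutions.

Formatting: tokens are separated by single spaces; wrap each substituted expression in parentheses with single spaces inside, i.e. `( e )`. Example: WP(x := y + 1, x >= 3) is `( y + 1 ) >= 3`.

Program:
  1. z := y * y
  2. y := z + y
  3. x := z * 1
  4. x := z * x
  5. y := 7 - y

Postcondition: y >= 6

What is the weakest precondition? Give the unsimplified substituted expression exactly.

post: y >= 6
stmt 5: y := 7 - y  -- replace 1 occurrence(s) of y with (7 - y)
  => ( 7 - y ) >= 6
stmt 4: x := z * x  -- replace 0 occurrence(s) of x with (z * x)
  => ( 7 - y ) >= 6
stmt 3: x := z * 1  -- replace 0 occurrence(s) of x with (z * 1)
  => ( 7 - y ) >= 6
stmt 2: y := z + y  -- replace 1 occurrence(s) of y with (z + y)
  => ( 7 - ( z + y ) ) >= 6
stmt 1: z := y * y  -- replace 1 occurrence(s) of z with (y * y)
  => ( 7 - ( ( y * y ) + y ) ) >= 6

Answer: ( 7 - ( ( y * y ) + y ) ) >= 6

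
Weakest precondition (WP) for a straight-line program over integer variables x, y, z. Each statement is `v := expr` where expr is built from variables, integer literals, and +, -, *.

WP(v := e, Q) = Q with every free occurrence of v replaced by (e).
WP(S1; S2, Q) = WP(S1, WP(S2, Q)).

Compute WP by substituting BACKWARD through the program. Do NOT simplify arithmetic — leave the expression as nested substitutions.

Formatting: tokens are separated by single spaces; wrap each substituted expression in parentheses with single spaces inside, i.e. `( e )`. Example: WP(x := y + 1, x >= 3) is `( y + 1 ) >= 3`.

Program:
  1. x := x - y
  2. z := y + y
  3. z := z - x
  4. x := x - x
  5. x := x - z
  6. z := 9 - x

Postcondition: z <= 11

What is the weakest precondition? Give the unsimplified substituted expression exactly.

Answer: ( 9 - ( ( ( x - y ) - ( x - y ) ) - ( ( y + y ) - ( x - y ) ) ) ) <= 11

Derivation:
post: z <= 11
stmt 6: z := 9 - x  -- replace 1 occurrence(s) of z with (9 - x)
  => ( 9 - x ) <= 11
stmt 5: x := x - z  -- replace 1 occurrence(s) of x with (x - z)
  => ( 9 - ( x - z ) ) <= 11
stmt 4: x := x - x  -- replace 1 occurrence(s) of x with (x - x)
  => ( 9 - ( ( x - x ) - z ) ) <= 11
stmt 3: z := z - x  -- replace 1 occurrence(s) of z with (z - x)
  => ( 9 - ( ( x - x ) - ( z - x ) ) ) <= 11
stmt 2: z := y + y  -- replace 1 occurrence(s) of z with (y + y)
  => ( 9 - ( ( x - x ) - ( ( y + y ) - x ) ) ) <= 11
stmt 1: x := x - y  -- replace 3 occurrence(s) of x with (x - y)
  => ( 9 - ( ( ( x - y ) - ( x - y ) ) - ( ( y + y ) - ( x - y ) ) ) ) <= 11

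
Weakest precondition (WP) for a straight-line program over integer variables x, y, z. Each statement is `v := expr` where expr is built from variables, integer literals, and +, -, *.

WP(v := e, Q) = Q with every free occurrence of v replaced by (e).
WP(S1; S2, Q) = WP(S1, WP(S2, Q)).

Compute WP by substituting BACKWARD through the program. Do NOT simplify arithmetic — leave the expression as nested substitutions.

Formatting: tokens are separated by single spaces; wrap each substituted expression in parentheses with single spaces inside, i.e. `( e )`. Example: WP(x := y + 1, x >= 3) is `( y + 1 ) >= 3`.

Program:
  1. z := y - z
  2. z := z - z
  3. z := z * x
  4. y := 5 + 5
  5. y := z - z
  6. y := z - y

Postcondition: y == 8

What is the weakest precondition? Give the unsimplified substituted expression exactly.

Answer: ( ( ( ( y - z ) - ( y - z ) ) * x ) - ( ( ( ( y - z ) - ( y - z ) ) * x ) - ( ( ( y - z ) - ( y - z ) ) * x ) ) ) == 8

Derivation:
post: y == 8
stmt 6: y := z - y  -- replace 1 occurrence(s) of y with (z - y)
  => ( z - y ) == 8
stmt 5: y := z - z  -- replace 1 occurrence(s) of y with (z - z)
  => ( z - ( z - z ) ) == 8
stmt 4: y := 5 + 5  -- replace 0 occurrence(s) of y with (5 + 5)
  => ( z - ( z - z ) ) == 8
stmt 3: z := z * x  -- replace 3 occurrence(s) of z with (z * x)
  => ( ( z * x ) - ( ( z * x ) - ( z * x ) ) ) == 8
stmt 2: z := z - z  -- replace 3 occurrence(s) of z with (z - z)
  => ( ( ( z - z ) * x ) - ( ( ( z - z ) * x ) - ( ( z - z ) * x ) ) ) == 8
stmt 1: z := y - z  -- replace 6 occurrence(s) of z with (y - z)
  => ( ( ( ( y - z ) - ( y - z ) ) * x ) - ( ( ( ( y - z ) - ( y - z ) ) * x ) - ( ( ( y - z ) - ( y - z ) ) * x ) ) ) == 8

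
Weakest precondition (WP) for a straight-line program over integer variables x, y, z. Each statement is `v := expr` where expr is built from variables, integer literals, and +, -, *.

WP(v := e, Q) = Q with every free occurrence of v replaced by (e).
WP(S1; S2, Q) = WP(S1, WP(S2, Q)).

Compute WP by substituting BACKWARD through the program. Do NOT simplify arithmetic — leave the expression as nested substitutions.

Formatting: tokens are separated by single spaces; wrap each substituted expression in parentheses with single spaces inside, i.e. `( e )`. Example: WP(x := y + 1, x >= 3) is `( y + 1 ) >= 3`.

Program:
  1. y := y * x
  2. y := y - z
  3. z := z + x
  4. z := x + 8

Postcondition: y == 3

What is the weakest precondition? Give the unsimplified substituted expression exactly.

Answer: ( ( y * x ) - z ) == 3

Derivation:
post: y == 3
stmt 4: z := x + 8  -- replace 0 occurrence(s) of z with (x + 8)
  => y == 3
stmt 3: z := z + x  -- replace 0 occurrence(s) of z with (z + x)
  => y == 3
stmt 2: y := y - z  -- replace 1 occurrence(s) of y with (y - z)
  => ( y - z ) == 3
stmt 1: y := y * x  -- replace 1 occurrence(s) of y with (y * x)
  => ( ( y * x ) - z ) == 3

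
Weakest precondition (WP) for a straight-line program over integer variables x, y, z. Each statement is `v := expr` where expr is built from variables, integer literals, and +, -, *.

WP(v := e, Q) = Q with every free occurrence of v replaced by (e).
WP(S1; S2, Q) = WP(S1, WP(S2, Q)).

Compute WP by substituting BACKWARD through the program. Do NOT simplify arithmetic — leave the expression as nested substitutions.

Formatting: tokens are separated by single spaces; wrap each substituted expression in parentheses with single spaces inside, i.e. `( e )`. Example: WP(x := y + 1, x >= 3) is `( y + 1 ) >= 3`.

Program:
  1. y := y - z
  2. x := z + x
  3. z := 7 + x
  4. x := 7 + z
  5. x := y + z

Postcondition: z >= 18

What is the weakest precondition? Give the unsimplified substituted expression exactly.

Answer: ( 7 + ( z + x ) ) >= 18

Derivation:
post: z >= 18
stmt 5: x := y + z  -- replace 0 occurrence(s) of x with (y + z)
  => z >= 18
stmt 4: x := 7 + z  -- replace 0 occurrence(s) of x with (7 + z)
  => z >= 18
stmt 3: z := 7 + x  -- replace 1 occurrence(s) of z with (7 + x)
  => ( 7 + x ) >= 18
stmt 2: x := z + x  -- replace 1 occurrence(s) of x with (z + x)
  => ( 7 + ( z + x ) ) >= 18
stmt 1: y := y - z  -- replace 0 occurrence(s) of y with (y - z)
  => ( 7 + ( z + x ) ) >= 18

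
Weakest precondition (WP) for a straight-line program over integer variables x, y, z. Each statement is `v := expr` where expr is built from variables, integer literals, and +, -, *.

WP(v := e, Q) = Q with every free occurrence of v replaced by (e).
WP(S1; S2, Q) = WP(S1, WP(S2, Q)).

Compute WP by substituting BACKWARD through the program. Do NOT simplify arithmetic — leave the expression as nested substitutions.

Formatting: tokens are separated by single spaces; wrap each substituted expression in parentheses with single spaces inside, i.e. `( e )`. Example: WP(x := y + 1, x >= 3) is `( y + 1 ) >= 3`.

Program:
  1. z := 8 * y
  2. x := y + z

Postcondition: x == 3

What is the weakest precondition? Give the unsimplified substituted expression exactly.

post: x == 3
stmt 2: x := y + z  -- replace 1 occurrence(s) of x with (y + z)
  => ( y + z ) == 3
stmt 1: z := 8 * y  -- replace 1 occurrence(s) of z with (8 * y)
  => ( y + ( 8 * y ) ) == 3

Answer: ( y + ( 8 * y ) ) == 3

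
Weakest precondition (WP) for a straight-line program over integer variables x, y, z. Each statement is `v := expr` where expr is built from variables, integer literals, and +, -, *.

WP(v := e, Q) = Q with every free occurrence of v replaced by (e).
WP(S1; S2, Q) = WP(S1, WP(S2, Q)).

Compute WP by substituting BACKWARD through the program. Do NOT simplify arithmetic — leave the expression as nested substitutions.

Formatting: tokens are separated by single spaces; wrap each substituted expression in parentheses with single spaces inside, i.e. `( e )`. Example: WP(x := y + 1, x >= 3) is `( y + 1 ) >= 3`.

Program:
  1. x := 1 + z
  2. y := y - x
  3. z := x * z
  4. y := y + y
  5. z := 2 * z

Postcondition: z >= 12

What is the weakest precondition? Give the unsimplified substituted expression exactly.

post: z >= 12
stmt 5: z := 2 * z  -- replace 1 occurrence(s) of z with (2 * z)
  => ( 2 * z ) >= 12
stmt 4: y := y + y  -- replace 0 occurrence(s) of y with (y + y)
  => ( 2 * z ) >= 12
stmt 3: z := x * z  -- replace 1 occurrence(s) of z with (x * z)
  => ( 2 * ( x * z ) ) >= 12
stmt 2: y := y - x  -- replace 0 occurrence(s) of y with (y - x)
  => ( 2 * ( x * z ) ) >= 12
stmt 1: x := 1 + z  -- replace 1 occurrence(s) of x with (1 + z)
  => ( 2 * ( ( 1 + z ) * z ) ) >= 12

Answer: ( 2 * ( ( 1 + z ) * z ) ) >= 12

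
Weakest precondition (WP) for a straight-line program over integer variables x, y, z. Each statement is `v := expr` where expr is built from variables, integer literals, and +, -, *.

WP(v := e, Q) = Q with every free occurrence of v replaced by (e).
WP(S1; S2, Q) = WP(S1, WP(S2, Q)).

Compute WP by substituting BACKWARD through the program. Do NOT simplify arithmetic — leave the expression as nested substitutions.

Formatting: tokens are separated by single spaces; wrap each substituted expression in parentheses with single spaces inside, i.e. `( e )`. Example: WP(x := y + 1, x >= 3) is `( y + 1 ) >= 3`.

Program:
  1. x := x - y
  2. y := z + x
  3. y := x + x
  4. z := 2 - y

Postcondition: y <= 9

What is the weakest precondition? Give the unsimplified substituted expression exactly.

post: y <= 9
stmt 4: z := 2 - y  -- replace 0 occurrence(s) of z with (2 - y)
  => y <= 9
stmt 3: y := x + x  -- replace 1 occurrence(s) of y with (x + x)
  => ( x + x ) <= 9
stmt 2: y := z + x  -- replace 0 occurrence(s) of y with (z + x)
  => ( x + x ) <= 9
stmt 1: x := x - y  -- replace 2 occurrence(s) of x with (x - y)
  => ( ( x - y ) + ( x - y ) ) <= 9

Answer: ( ( x - y ) + ( x - y ) ) <= 9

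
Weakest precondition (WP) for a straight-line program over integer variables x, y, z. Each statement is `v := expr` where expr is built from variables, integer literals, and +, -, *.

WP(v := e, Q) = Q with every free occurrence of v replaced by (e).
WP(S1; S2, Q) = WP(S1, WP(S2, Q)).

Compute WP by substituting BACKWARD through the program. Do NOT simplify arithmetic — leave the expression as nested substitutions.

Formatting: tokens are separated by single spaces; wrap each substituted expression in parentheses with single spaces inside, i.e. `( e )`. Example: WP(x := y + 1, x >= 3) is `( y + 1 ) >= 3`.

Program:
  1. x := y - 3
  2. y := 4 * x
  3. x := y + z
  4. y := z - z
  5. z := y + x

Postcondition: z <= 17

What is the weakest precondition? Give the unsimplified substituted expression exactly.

post: z <= 17
stmt 5: z := y + x  -- replace 1 occurrence(s) of z with (y + x)
  => ( y + x ) <= 17
stmt 4: y := z - z  -- replace 1 occurrence(s) of y with (z - z)
  => ( ( z - z ) + x ) <= 17
stmt 3: x := y + z  -- replace 1 occurrence(s) of x with (y + z)
  => ( ( z - z ) + ( y + z ) ) <= 17
stmt 2: y := 4 * x  -- replace 1 occurrence(s) of y with (4 * x)
  => ( ( z - z ) + ( ( 4 * x ) + z ) ) <= 17
stmt 1: x := y - 3  -- replace 1 occurrence(s) of x with (y - 3)
  => ( ( z - z ) + ( ( 4 * ( y - 3 ) ) + z ) ) <= 17

Answer: ( ( z - z ) + ( ( 4 * ( y - 3 ) ) + z ) ) <= 17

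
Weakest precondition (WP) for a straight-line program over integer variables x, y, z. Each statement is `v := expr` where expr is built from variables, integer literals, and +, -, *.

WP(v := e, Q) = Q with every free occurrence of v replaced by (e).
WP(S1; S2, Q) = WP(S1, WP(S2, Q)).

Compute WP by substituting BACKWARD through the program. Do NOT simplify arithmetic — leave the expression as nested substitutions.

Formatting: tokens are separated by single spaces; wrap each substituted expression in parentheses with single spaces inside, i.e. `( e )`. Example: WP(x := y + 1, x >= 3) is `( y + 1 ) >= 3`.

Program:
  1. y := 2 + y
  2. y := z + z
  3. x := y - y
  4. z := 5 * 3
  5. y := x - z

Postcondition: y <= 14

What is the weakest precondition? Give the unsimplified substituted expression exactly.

Answer: ( ( ( z + z ) - ( z + z ) ) - ( 5 * 3 ) ) <= 14

Derivation:
post: y <= 14
stmt 5: y := x - z  -- replace 1 occurrence(s) of y with (x - z)
  => ( x - z ) <= 14
stmt 4: z := 5 * 3  -- replace 1 occurrence(s) of z with (5 * 3)
  => ( x - ( 5 * 3 ) ) <= 14
stmt 3: x := y - y  -- replace 1 occurrence(s) of x with (y - y)
  => ( ( y - y ) - ( 5 * 3 ) ) <= 14
stmt 2: y := z + z  -- replace 2 occurrence(s) of y with (z + z)
  => ( ( ( z + z ) - ( z + z ) ) - ( 5 * 3 ) ) <= 14
stmt 1: y := 2 + y  -- replace 0 occurrence(s) of y with (2 + y)
  => ( ( ( z + z ) - ( z + z ) ) - ( 5 * 3 ) ) <= 14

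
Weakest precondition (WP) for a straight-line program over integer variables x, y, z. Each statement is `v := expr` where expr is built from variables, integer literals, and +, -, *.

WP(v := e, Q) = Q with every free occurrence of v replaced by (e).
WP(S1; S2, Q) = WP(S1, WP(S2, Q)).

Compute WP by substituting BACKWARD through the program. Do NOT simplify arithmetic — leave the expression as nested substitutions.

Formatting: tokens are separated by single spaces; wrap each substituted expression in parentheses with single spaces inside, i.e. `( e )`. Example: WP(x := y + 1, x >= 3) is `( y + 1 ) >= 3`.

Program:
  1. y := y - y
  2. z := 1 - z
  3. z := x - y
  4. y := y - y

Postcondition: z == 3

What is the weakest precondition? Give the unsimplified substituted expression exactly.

post: z == 3
stmt 4: y := y - y  -- replace 0 occurrence(s) of y with (y - y)
  => z == 3
stmt 3: z := x - y  -- replace 1 occurrence(s) of z with (x - y)
  => ( x - y ) == 3
stmt 2: z := 1 - z  -- replace 0 occurrence(s) of z with (1 - z)
  => ( x - y ) == 3
stmt 1: y := y - y  -- replace 1 occurrence(s) of y with (y - y)
  => ( x - ( y - y ) ) == 3

Answer: ( x - ( y - y ) ) == 3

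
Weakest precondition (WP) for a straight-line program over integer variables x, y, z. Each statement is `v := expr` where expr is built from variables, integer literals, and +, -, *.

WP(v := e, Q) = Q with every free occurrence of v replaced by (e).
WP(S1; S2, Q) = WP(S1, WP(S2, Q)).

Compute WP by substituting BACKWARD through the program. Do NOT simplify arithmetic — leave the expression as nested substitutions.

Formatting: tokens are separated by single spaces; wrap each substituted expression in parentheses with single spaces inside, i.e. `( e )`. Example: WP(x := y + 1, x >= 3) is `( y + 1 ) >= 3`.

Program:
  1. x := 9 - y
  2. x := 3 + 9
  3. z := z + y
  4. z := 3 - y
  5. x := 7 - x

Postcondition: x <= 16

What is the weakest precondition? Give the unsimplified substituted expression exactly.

post: x <= 16
stmt 5: x := 7 - x  -- replace 1 occurrence(s) of x with (7 - x)
  => ( 7 - x ) <= 16
stmt 4: z := 3 - y  -- replace 0 occurrence(s) of z with (3 - y)
  => ( 7 - x ) <= 16
stmt 3: z := z + y  -- replace 0 occurrence(s) of z with (z + y)
  => ( 7 - x ) <= 16
stmt 2: x := 3 + 9  -- replace 1 occurrence(s) of x with (3 + 9)
  => ( 7 - ( 3 + 9 ) ) <= 16
stmt 1: x := 9 - y  -- replace 0 occurrence(s) of x with (9 - y)
  => ( 7 - ( 3 + 9 ) ) <= 16

Answer: ( 7 - ( 3 + 9 ) ) <= 16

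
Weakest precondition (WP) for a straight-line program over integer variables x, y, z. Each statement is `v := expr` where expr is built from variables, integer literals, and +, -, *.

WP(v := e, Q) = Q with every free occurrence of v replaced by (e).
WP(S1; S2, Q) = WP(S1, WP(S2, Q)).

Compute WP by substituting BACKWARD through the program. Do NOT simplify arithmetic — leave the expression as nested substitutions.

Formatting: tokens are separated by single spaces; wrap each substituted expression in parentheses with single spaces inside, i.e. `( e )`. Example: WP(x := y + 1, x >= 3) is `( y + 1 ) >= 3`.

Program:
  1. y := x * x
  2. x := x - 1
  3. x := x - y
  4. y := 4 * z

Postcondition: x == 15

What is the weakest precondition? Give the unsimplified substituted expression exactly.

Answer: ( ( x - 1 ) - ( x * x ) ) == 15

Derivation:
post: x == 15
stmt 4: y := 4 * z  -- replace 0 occurrence(s) of y with (4 * z)
  => x == 15
stmt 3: x := x - y  -- replace 1 occurrence(s) of x with (x - y)
  => ( x - y ) == 15
stmt 2: x := x - 1  -- replace 1 occurrence(s) of x with (x - 1)
  => ( ( x - 1 ) - y ) == 15
stmt 1: y := x * x  -- replace 1 occurrence(s) of y with (x * x)
  => ( ( x - 1 ) - ( x * x ) ) == 15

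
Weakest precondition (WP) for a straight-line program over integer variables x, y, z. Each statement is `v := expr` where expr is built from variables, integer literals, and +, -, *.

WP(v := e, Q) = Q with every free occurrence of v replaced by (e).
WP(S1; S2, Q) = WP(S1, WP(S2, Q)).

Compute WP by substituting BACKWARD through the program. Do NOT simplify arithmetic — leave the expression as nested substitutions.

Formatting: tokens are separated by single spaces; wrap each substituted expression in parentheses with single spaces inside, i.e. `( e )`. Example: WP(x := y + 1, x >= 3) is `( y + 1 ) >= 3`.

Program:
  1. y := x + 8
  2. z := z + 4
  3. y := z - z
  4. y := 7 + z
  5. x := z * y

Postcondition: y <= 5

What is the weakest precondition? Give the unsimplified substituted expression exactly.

Answer: ( 7 + ( z + 4 ) ) <= 5

Derivation:
post: y <= 5
stmt 5: x := z * y  -- replace 0 occurrence(s) of x with (z * y)
  => y <= 5
stmt 4: y := 7 + z  -- replace 1 occurrence(s) of y with (7 + z)
  => ( 7 + z ) <= 5
stmt 3: y := z - z  -- replace 0 occurrence(s) of y with (z - z)
  => ( 7 + z ) <= 5
stmt 2: z := z + 4  -- replace 1 occurrence(s) of z with (z + 4)
  => ( 7 + ( z + 4 ) ) <= 5
stmt 1: y := x + 8  -- replace 0 occurrence(s) of y with (x + 8)
  => ( 7 + ( z + 4 ) ) <= 5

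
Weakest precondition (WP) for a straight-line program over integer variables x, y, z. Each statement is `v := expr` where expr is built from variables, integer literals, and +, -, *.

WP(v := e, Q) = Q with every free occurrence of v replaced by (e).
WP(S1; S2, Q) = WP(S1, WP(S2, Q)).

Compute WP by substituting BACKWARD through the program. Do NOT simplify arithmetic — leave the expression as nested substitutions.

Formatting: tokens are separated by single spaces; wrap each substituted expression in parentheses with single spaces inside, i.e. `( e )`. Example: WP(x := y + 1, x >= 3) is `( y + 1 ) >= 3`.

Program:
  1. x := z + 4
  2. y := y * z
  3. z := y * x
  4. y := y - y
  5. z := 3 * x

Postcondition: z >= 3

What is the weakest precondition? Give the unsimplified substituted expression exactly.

post: z >= 3
stmt 5: z := 3 * x  -- replace 1 occurrence(s) of z with (3 * x)
  => ( 3 * x ) >= 3
stmt 4: y := y - y  -- replace 0 occurrence(s) of y with (y - y)
  => ( 3 * x ) >= 3
stmt 3: z := y * x  -- replace 0 occurrence(s) of z with (y * x)
  => ( 3 * x ) >= 3
stmt 2: y := y * z  -- replace 0 occurrence(s) of y with (y * z)
  => ( 3 * x ) >= 3
stmt 1: x := z + 4  -- replace 1 occurrence(s) of x with (z + 4)
  => ( 3 * ( z + 4 ) ) >= 3

Answer: ( 3 * ( z + 4 ) ) >= 3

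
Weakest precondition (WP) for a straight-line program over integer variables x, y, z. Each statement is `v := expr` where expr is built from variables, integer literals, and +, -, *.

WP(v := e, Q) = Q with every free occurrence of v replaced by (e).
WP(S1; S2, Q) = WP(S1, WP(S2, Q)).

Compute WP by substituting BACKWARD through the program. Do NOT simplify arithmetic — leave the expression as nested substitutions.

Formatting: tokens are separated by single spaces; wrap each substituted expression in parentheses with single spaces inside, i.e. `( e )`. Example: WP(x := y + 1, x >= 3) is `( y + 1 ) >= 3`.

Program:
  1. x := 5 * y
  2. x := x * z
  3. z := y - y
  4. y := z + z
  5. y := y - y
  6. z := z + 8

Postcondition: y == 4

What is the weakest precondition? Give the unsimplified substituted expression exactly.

Answer: ( ( ( y - y ) + ( y - y ) ) - ( ( y - y ) + ( y - y ) ) ) == 4

Derivation:
post: y == 4
stmt 6: z := z + 8  -- replace 0 occurrence(s) of z with (z + 8)
  => y == 4
stmt 5: y := y - y  -- replace 1 occurrence(s) of y with (y - y)
  => ( y - y ) == 4
stmt 4: y := z + z  -- replace 2 occurrence(s) of y with (z + z)
  => ( ( z + z ) - ( z + z ) ) == 4
stmt 3: z := y - y  -- replace 4 occurrence(s) of z with (y - y)
  => ( ( ( y - y ) + ( y - y ) ) - ( ( y - y ) + ( y - y ) ) ) == 4
stmt 2: x := x * z  -- replace 0 occurrence(s) of x with (x * z)
  => ( ( ( y - y ) + ( y - y ) ) - ( ( y - y ) + ( y - y ) ) ) == 4
stmt 1: x := 5 * y  -- replace 0 occurrence(s) of x with (5 * y)
  => ( ( ( y - y ) + ( y - y ) ) - ( ( y - y ) + ( y - y ) ) ) == 4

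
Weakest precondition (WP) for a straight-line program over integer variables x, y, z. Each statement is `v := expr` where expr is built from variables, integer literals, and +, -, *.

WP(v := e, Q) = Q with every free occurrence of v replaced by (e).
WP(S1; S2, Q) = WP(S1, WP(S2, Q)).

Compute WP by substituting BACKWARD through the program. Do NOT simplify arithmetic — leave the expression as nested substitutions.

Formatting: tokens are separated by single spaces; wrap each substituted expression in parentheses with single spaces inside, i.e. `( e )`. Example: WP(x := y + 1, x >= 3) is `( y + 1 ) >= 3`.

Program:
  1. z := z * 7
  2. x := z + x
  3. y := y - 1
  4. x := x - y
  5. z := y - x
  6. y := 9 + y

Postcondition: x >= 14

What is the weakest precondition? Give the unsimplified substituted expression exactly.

post: x >= 14
stmt 6: y := 9 + y  -- replace 0 occurrence(s) of y with (9 + y)
  => x >= 14
stmt 5: z := y - x  -- replace 0 occurrence(s) of z with (y - x)
  => x >= 14
stmt 4: x := x - y  -- replace 1 occurrence(s) of x with (x - y)
  => ( x - y ) >= 14
stmt 3: y := y - 1  -- replace 1 occurrence(s) of y with (y - 1)
  => ( x - ( y - 1 ) ) >= 14
stmt 2: x := z + x  -- replace 1 occurrence(s) of x with (z + x)
  => ( ( z + x ) - ( y - 1 ) ) >= 14
stmt 1: z := z * 7  -- replace 1 occurrence(s) of z with (z * 7)
  => ( ( ( z * 7 ) + x ) - ( y - 1 ) ) >= 14

Answer: ( ( ( z * 7 ) + x ) - ( y - 1 ) ) >= 14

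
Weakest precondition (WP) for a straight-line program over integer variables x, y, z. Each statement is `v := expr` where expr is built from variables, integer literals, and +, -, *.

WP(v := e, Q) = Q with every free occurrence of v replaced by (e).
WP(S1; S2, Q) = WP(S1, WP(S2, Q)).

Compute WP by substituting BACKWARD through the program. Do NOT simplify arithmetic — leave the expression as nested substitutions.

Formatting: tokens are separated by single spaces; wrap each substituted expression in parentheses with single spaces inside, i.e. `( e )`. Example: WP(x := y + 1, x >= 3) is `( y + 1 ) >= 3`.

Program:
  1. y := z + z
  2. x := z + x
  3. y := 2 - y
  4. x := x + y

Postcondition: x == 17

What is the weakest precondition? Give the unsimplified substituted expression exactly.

Answer: ( ( z + x ) + ( 2 - ( z + z ) ) ) == 17

Derivation:
post: x == 17
stmt 4: x := x + y  -- replace 1 occurrence(s) of x with (x + y)
  => ( x + y ) == 17
stmt 3: y := 2 - y  -- replace 1 occurrence(s) of y with (2 - y)
  => ( x + ( 2 - y ) ) == 17
stmt 2: x := z + x  -- replace 1 occurrence(s) of x with (z + x)
  => ( ( z + x ) + ( 2 - y ) ) == 17
stmt 1: y := z + z  -- replace 1 occurrence(s) of y with (z + z)
  => ( ( z + x ) + ( 2 - ( z + z ) ) ) == 17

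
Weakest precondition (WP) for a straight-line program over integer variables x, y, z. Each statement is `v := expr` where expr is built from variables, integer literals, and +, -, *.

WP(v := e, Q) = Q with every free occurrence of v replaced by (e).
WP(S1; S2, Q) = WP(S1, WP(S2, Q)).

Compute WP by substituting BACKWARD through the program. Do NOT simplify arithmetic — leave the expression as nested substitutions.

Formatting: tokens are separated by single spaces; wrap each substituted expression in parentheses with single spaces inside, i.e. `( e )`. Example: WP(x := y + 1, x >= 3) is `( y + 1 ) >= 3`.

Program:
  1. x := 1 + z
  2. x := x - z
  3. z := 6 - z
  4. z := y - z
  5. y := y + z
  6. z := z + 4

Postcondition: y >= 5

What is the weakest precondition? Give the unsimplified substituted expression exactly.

Answer: ( y + ( y - ( 6 - z ) ) ) >= 5

Derivation:
post: y >= 5
stmt 6: z := z + 4  -- replace 0 occurrence(s) of z with (z + 4)
  => y >= 5
stmt 5: y := y + z  -- replace 1 occurrence(s) of y with (y + z)
  => ( y + z ) >= 5
stmt 4: z := y - z  -- replace 1 occurrence(s) of z with (y - z)
  => ( y + ( y - z ) ) >= 5
stmt 3: z := 6 - z  -- replace 1 occurrence(s) of z with (6 - z)
  => ( y + ( y - ( 6 - z ) ) ) >= 5
stmt 2: x := x - z  -- replace 0 occurrence(s) of x with (x - z)
  => ( y + ( y - ( 6 - z ) ) ) >= 5
stmt 1: x := 1 + z  -- replace 0 occurrence(s) of x with (1 + z)
  => ( y + ( y - ( 6 - z ) ) ) >= 5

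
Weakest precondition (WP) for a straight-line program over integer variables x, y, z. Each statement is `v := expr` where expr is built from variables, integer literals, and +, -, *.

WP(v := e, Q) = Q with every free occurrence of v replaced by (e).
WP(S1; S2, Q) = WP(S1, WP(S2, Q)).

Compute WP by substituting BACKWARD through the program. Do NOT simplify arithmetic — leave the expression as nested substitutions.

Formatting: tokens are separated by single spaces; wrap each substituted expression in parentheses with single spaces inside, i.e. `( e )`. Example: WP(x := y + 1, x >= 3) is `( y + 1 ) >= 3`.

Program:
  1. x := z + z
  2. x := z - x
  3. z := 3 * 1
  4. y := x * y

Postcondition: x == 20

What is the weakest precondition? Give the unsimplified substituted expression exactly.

post: x == 20
stmt 4: y := x * y  -- replace 0 occurrence(s) of y with (x * y)
  => x == 20
stmt 3: z := 3 * 1  -- replace 0 occurrence(s) of z with (3 * 1)
  => x == 20
stmt 2: x := z - x  -- replace 1 occurrence(s) of x with (z - x)
  => ( z - x ) == 20
stmt 1: x := z + z  -- replace 1 occurrence(s) of x with (z + z)
  => ( z - ( z + z ) ) == 20

Answer: ( z - ( z + z ) ) == 20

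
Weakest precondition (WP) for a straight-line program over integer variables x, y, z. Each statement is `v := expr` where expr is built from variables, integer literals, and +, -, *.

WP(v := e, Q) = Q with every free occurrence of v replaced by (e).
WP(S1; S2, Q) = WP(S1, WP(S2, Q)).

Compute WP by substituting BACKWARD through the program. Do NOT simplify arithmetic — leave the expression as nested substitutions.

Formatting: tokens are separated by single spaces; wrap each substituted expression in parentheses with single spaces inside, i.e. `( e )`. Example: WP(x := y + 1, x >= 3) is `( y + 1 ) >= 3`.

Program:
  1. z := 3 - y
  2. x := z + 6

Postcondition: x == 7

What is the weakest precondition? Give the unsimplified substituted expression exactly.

post: x == 7
stmt 2: x := z + 6  -- replace 1 occurrence(s) of x with (z + 6)
  => ( z + 6 ) == 7
stmt 1: z := 3 - y  -- replace 1 occurrence(s) of z with (3 - y)
  => ( ( 3 - y ) + 6 ) == 7

Answer: ( ( 3 - y ) + 6 ) == 7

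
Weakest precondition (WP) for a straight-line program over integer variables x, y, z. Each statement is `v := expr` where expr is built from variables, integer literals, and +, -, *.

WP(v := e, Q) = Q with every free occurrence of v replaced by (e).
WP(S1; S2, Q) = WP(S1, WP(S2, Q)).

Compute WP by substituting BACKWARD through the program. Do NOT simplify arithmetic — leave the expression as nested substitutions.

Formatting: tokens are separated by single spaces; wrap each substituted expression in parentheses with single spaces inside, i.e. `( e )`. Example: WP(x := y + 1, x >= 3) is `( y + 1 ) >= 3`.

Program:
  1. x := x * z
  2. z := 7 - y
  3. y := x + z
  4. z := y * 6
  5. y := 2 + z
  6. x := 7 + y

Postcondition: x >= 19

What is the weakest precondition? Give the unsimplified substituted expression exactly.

post: x >= 19
stmt 6: x := 7 + y  -- replace 1 occurrence(s) of x with (7 + y)
  => ( 7 + y ) >= 19
stmt 5: y := 2 + z  -- replace 1 occurrence(s) of y with (2 + z)
  => ( 7 + ( 2 + z ) ) >= 19
stmt 4: z := y * 6  -- replace 1 occurrence(s) of z with (y * 6)
  => ( 7 + ( 2 + ( y * 6 ) ) ) >= 19
stmt 3: y := x + z  -- replace 1 occurrence(s) of y with (x + z)
  => ( 7 + ( 2 + ( ( x + z ) * 6 ) ) ) >= 19
stmt 2: z := 7 - y  -- replace 1 occurrence(s) of z with (7 - y)
  => ( 7 + ( 2 + ( ( x + ( 7 - y ) ) * 6 ) ) ) >= 19
stmt 1: x := x * z  -- replace 1 occurrence(s) of x with (x * z)
  => ( 7 + ( 2 + ( ( ( x * z ) + ( 7 - y ) ) * 6 ) ) ) >= 19

Answer: ( 7 + ( 2 + ( ( ( x * z ) + ( 7 - y ) ) * 6 ) ) ) >= 19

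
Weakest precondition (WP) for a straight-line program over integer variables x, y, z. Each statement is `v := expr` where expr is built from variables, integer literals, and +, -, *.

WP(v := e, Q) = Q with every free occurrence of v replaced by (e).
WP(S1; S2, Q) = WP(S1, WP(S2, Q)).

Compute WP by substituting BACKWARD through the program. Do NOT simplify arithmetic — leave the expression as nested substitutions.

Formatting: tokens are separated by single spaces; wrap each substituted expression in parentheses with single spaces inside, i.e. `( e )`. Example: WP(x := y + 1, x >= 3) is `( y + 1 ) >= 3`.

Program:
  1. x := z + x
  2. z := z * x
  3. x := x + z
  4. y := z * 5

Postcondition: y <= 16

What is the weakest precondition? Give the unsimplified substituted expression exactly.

post: y <= 16
stmt 4: y := z * 5  -- replace 1 occurrence(s) of y with (z * 5)
  => ( z * 5 ) <= 16
stmt 3: x := x + z  -- replace 0 occurrence(s) of x with (x + z)
  => ( z * 5 ) <= 16
stmt 2: z := z * x  -- replace 1 occurrence(s) of z with (z * x)
  => ( ( z * x ) * 5 ) <= 16
stmt 1: x := z + x  -- replace 1 occurrence(s) of x with (z + x)
  => ( ( z * ( z + x ) ) * 5 ) <= 16

Answer: ( ( z * ( z + x ) ) * 5 ) <= 16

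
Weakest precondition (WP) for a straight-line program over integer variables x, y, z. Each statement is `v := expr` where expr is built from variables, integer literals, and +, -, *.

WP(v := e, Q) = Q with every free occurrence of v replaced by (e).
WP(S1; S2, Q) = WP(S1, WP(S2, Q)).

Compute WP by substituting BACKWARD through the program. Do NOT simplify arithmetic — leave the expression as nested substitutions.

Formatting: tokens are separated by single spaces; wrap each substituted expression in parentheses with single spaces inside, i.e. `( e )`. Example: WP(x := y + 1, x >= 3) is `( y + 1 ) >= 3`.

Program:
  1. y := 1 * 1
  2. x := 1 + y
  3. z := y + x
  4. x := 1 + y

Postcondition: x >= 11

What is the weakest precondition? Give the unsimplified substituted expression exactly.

Answer: ( 1 + ( 1 * 1 ) ) >= 11

Derivation:
post: x >= 11
stmt 4: x := 1 + y  -- replace 1 occurrence(s) of x with (1 + y)
  => ( 1 + y ) >= 11
stmt 3: z := y + x  -- replace 0 occurrence(s) of z with (y + x)
  => ( 1 + y ) >= 11
stmt 2: x := 1 + y  -- replace 0 occurrence(s) of x with (1 + y)
  => ( 1 + y ) >= 11
stmt 1: y := 1 * 1  -- replace 1 occurrence(s) of y with (1 * 1)
  => ( 1 + ( 1 * 1 ) ) >= 11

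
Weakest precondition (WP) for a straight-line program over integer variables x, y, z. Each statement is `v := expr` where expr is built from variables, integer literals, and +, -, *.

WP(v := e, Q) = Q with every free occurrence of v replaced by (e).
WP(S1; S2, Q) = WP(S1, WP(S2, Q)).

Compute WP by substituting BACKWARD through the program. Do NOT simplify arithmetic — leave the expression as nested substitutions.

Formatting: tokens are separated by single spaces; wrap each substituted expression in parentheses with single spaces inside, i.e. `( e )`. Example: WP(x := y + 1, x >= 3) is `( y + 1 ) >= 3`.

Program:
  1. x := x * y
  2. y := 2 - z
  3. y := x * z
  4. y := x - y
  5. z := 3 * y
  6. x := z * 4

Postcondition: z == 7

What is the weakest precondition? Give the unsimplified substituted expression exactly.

post: z == 7
stmt 6: x := z * 4  -- replace 0 occurrence(s) of x with (z * 4)
  => z == 7
stmt 5: z := 3 * y  -- replace 1 occurrence(s) of z with (3 * y)
  => ( 3 * y ) == 7
stmt 4: y := x - y  -- replace 1 occurrence(s) of y with (x - y)
  => ( 3 * ( x - y ) ) == 7
stmt 3: y := x * z  -- replace 1 occurrence(s) of y with (x * z)
  => ( 3 * ( x - ( x * z ) ) ) == 7
stmt 2: y := 2 - z  -- replace 0 occurrence(s) of y with (2 - z)
  => ( 3 * ( x - ( x * z ) ) ) == 7
stmt 1: x := x * y  -- replace 2 occurrence(s) of x with (x * y)
  => ( 3 * ( ( x * y ) - ( ( x * y ) * z ) ) ) == 7

Answer: ( 3 * ( ( x * y ) - ( ( x * y ) * z ) ) ) == 7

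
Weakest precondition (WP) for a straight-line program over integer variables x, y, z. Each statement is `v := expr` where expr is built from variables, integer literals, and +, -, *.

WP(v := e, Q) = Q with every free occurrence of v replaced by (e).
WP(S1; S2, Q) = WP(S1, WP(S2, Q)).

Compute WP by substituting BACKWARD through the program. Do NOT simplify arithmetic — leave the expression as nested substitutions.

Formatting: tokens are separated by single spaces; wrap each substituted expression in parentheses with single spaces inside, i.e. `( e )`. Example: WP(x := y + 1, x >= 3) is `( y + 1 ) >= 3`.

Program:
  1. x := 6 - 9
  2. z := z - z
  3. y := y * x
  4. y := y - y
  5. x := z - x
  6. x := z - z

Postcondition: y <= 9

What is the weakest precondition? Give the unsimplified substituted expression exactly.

Answer: ( ( y * ( 6 - 9 ) ) - ( y * ( 6 - 9 ) ) ) <= 9

Derivation:
post: y <= 9
stmt 6: x := z - z  -- replace 0 occurrence(s) of x with (z - z)
  => y <= 9
stmt 5: x := z - x  -- replace 0 occurrence(s) of x with (z - x)
  => y <= 9
stmt 4: y := y - y  -- replace 1 occurrence(s) of y with (y - y)
  => ( y - y ) <= 9
stmt 3: y := y * x  -- replace 2 occurrence(s) of y with (y * x)
  => ( ( y * x ) - ( y * x ) ) <= 9
stmt 2: z := z - z  -- replace 0 occurrence(s) of z with (z - z)
  => ( ( y * x ) - ( y * x ) ) <= 9
stmt 1: x := 6 - 9  -- replace 2 occurrence(s) of x with (6 - 9)
  => ( ( y * ( 6 - 9 ) ) - ( y * ( 6 - 9 ) ) ) <= 9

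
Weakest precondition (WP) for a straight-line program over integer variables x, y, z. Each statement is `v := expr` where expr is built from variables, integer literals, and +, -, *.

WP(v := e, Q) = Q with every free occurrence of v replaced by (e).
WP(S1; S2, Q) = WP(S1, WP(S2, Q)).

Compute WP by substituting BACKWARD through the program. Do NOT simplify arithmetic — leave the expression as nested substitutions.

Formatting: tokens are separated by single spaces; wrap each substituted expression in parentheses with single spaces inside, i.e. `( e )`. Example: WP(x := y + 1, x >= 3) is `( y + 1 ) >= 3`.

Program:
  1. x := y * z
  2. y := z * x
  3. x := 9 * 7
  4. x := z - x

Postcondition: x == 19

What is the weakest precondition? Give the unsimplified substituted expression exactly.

post: x == 19
stmt 4: x := z - x  -- replace 1 occurrence(s) of x with (z - x)
  => ( z - x ) == 19
stmt 3: x := 9 * 7  -- replace 1 occurrence(s) of x with (9 * 7)
  => ( z - ( 9 * 7 ) ) == 19
stmt 2: y := z * x  -- replace 0 occurrence(s) of y with (z * x)
  => ( z - ( 9 * 7 ) ) == 19
stmt 1: x := y * z  -- replace 0 occurrence(s) of x with (y * z)
  => ( z - ( 9 * 7 ) ) == 19

Answer: ( z - ( 9 * 7 ) ) == 19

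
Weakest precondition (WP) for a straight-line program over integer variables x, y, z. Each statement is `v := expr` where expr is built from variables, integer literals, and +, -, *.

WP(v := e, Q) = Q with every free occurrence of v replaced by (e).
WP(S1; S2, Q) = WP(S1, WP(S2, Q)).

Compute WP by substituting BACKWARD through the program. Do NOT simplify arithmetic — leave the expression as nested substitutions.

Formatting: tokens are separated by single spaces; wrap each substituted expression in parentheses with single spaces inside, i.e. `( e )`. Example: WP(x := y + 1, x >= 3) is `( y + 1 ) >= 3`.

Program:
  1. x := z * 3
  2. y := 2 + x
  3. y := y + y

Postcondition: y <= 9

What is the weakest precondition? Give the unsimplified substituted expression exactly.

Answer: ( ( 2 + ( z * 3 ) ) + ( 2 + ( z * 3 ) ) ) <= 9

Derivation:
post: y <= 9
stmt 3: y := y + y  -- replace 1 occurrence(s) of y with (y + y)
  => ( y + y ) <= 9
stmt 2: y := 2 + x  -- replace 2 occurrence(s) of y with (2 + x)
  => ( ( 2 + x ) + ( 2 + x ) ) <= 9
stmt 1: x := z * 3  -- replace 2 occurrence(s) of x with (z * 3)
  => ( ( 2 + ( z * 3 ) ) + ( 2 + ( z * 3 ) ) ) <= 9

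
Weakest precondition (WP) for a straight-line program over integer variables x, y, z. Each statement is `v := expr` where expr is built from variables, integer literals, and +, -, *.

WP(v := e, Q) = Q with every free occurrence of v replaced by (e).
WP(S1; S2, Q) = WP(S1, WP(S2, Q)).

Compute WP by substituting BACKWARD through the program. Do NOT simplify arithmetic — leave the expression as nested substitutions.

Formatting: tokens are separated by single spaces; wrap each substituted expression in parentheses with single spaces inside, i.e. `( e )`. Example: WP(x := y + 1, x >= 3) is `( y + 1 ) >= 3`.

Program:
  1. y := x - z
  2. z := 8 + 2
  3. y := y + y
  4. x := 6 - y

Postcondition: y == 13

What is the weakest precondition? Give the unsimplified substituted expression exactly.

post: y == 13
stmt 4: x := 6 - y  -- replace 0 occurrence(s) of x with (6 - y)
  => y == 13
stmt 3: y := y + y  -- replace 1 occurrence(s) of y with (y + y)
  => ( y + y ) == 13
stmt 2: z := 8 + 2  -- replace 0 occurrence(s) of z with (8 + 2)
  => ( y + y ) == 13
stmt 1: y := x - z  -- replace 2 occurrence(s) of y with (x - z)
  => ( ( x - z ) + ( x - z ) ) == 13

Answer: ( ( x - z ) + ( x - z ) ) == 13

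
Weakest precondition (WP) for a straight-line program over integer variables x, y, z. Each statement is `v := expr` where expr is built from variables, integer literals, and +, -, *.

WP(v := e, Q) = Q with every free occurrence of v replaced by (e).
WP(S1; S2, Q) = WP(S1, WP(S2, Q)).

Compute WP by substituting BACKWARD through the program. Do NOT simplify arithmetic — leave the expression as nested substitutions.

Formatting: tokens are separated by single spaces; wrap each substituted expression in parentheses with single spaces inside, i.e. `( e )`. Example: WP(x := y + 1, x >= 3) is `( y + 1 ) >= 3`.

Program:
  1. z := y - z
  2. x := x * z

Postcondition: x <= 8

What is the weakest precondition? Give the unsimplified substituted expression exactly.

Answer: ( x * ( y - z ) ) <= 8

Derivation:
post: x <= 8
stmt 2: x := x * z  -- replace 1 occurrence(s) of x with (x * z)
  => ( x * z ) <= 8
stmt 1: z := y - z  -- replace 1 occurrence(s) of z with (y - z)
  => ( x * ( y - z ) ) <= 8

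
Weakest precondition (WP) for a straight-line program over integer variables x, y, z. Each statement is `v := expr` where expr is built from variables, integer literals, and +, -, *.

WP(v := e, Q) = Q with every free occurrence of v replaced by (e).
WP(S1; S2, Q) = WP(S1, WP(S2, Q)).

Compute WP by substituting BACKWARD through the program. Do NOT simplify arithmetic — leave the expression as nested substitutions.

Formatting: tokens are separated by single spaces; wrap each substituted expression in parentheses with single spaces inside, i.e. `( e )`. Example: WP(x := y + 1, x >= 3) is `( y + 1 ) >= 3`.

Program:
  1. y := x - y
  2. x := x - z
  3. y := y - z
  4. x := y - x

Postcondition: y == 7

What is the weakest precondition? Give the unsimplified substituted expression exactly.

Answer: ( ( x - y ) - z ) == 7

Derivation:
post: y == 7
stmt 4: x := y - x  -- replace 0 occurrence(s) of x with (y - x)
  => y == 7
stmt 3: y := y - z  -- replace 1 occurrence(s) of y with (y - z)
  => ( y - z ) == 7
stmt 2: x := x - z  -- replace 0 occurrence(s) of x with (x - z)
  => ( y - z ) == 7
stmt 1: y := x - y  -- replace 1 occurrence(s) of y with (x - y)
  => ( ( x - y ) - z ) == 7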